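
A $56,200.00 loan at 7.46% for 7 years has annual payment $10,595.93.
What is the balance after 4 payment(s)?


Formula: Balance = PV*(1+r)^k - PMT*((1+r)^k - 1)/r
Growth: (1 + 0.0746)^4 = 1.333483
Accumulated factor: ((1+r)^k - 1)/r = 4.470276
Balance = $56,200.00 * 1.333483 - $10,595.93 * 4.470276
Balance = $27,574.99

$27,574.99


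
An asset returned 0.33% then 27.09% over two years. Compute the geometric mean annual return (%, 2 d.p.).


Formula: Geometric mean = ((1+r1)*(1+r2))^(1/2) - 1
Product: (1 + 0.0033) * (1 + 0.2709) = 1.0033 * 1.2709 = 1.275094
Square root: 1.275094^0.5 = 1.129201
Geometric mean = 1.129201 - 1 = 0.129201
As percentage: 12.92%

12.92%


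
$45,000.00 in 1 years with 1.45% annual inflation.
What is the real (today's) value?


Formula: Real value = nominal / (1 + inflation)^years
Price level: (1 + 0.0145)^1 = 1.0145
Real value = $45,000.00 / 1.0145 = $44,356.83

$44,356.83


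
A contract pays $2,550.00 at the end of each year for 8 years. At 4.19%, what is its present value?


Formula: PV = PMT * (1 - (1+r)^(-n)) / r
Discount factor: (1 + 0.0419)^(-8) = 0.720098
Bracket: 1 - 0.720098 = 0.279902
PV = $2,550.00 * 0.279902 / 0.0419 = $17,034.60

$17,034.60


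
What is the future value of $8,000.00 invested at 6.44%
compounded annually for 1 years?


Formula: FV = P * (1 + r)^n
Substituting: FV = $8,000.00 * (1 + 0.0644)^1
Growth factor: (1.0644)^1 = 1.0644
FV = $8,000.00 * 1.0644 = $8,515.20

$8,515.20


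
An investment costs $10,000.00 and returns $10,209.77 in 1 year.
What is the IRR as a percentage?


Formula: IRR = C1/C0 - 1
Substituting: IRR = $10,209.77 / $10,000.00 - 1
Ratio: 1.020977 - 1 = 0.020977
IRR = 2.0977%

2.0977%


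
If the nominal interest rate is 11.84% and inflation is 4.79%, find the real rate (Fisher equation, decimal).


Formula: (1 + r_real) = (1 + r_nom) / (1 + inflation)
Substituting: (1 + r_real) = 1.1184 / 1.0479
(1 + r_real) = 1.067277
r_real = 1.067277 - 1 = 0.067277

0.067277


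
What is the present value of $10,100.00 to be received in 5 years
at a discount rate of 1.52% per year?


Formula: PV = FV / (1 + r)^n
Substituting: PV = $10,100.00 / (1 + 0.0152)^5
Discount factor: (1.0152)^5 = 1.078346
PV = $10,100.00 / 1.078346 = $9,366.20

$9,366.20


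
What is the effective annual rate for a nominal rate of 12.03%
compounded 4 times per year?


Formula: EAR = (1 + r/m)^m - 1
Period rate: r/m = 0.1203 / 4 = 0.030075
Compounding: (1 + 0.030075)^4 = 1.125837
EAR = 1.125837 - 1 = 0.125837

0.125837


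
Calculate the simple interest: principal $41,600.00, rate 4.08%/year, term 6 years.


Formula: I = P * r * t
Substituting: I = $41,600.00 * 0.0408 * 6
Step: I = $41,600.00 * 0.2448
I = $10,183.68

$10,183.68


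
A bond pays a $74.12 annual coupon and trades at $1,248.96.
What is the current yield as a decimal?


Formula: Current yield = annual coupon / price
Substituting: CY = $74.12 / $1,248.96
CY = 0.059345

0.059345


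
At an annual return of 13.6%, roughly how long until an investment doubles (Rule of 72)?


Formula: Years ≈ 72 / r
Substituting: Years ≈ 72 / 13.6
Years ≈ 5.3

5.3 years


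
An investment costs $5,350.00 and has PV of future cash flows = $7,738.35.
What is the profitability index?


Formula: PI = PV(cash flows) / initial investment
Substituting: PI = $7,738.35 / $5,350.00
PI = 1.4464

1.4464


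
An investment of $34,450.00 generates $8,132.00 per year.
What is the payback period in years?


Formula: Payback = investment / annual cash flow
Substituting: Payback = $34,450.00 / $8,132.00
Payback = 4.2364 years

4.2364 years


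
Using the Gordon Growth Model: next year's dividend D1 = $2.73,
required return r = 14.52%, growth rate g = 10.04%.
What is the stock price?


Formula: P = D1 / (r - g)
Spread: r - g = 0.1452 - 0.1004 = 0.0448
Substituting: P = $2.73 / 0.0448
P = $60.94

$60.94


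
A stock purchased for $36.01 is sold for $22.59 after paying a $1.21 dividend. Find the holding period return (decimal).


Formula: HPR = (P1 - P0 + D) / P0
Gain: $22.59 - $36.01 + $1.21 = -$12.21
HPR = -$12.21 / $36.01 = -0.3391

-0.3391


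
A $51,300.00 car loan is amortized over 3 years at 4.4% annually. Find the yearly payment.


Formula: PMT = PV * r / (1 - (1+r)^(-n))
Denominator: 1 - (1 + 0.044)^(-3) = 0.121183
Numerator: $51,300.00 * 0.044 = 2257.2
PMT = 2257.2 / 0.121183 = $18,626.39

$18,626.39


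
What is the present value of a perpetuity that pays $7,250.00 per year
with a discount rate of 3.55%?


Formula: PV = C / r
Substituting: PV = $7,250.00 / 0.0355
PV = $204,225.35

$204,225.35


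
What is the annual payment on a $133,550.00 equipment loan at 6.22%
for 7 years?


Formula: PMT = PV * r / (1 - (1+r)^(-n))
Denominator: 1 - (1 + 0.0622)^(-7) = 0.344525
Numerator: $133,550.00 * 0.0622 = 8306.81
PMT = 8306.81 / 0.344525 = $24,110.88

$24,110.88


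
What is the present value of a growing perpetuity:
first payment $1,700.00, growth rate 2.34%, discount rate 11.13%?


Formula: PV = C / (r - g)
Spread: r - g = 0.1113 - 0.0234 = 0.0879
Substituting: PV = $1,700.00 / 0.0879
PV = $19,340.16

$19,340.16


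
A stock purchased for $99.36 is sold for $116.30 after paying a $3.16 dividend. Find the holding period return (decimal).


Formula: HPR = (P1 - P0 + D) / P0
Gain: $116.30 - $99.36 + $3.16 = $20.10
HPR = $20.10 / $99.36 = 0.2023

0.2023


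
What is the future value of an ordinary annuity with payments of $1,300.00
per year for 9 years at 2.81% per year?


Formula: FV = PMT * ((1+r)^n - 1) / r
Growth factor: (1 + 0.0281)^9 = 1.283271
Numerator: 1.283271 - 1 = 0.283271
FV = $1,300.00 * 0.283271 / 0.0281 = $13,105.04

$13,105.04


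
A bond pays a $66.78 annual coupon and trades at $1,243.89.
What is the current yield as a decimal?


Formula: Current yield = annual coupon / price
Substituting: CY = $66.78 / $1,243.89
CY = 0.053686

0.053686


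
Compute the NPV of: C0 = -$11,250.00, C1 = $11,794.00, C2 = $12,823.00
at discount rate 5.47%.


Formula: NPV = C0 + C1/(1+r) + C2/(1+r)^2
Discount C1: $11,794.00 / (1 + 0.0547) = $11,182.33
Discount C2: $12,823.00 / (1 + 0.0547)^2 = $11,527.41
NPV = -$11,250.00 + $11,182.33 + $11,527.41 = $11,459.74

$11,459.74


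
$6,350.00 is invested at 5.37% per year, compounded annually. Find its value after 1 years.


Formula: FV = P * (1 + r)^n
Substituting: FV = $6,350.00 * (1 + 0.0537)^1
Growth factor: (1.0537)^1 = 1.0537
FV = $6,350.00 * 1.0537 = $6,691.00

$6,691.00


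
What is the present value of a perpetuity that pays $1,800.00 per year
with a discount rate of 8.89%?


Formula: PV = C / r
Substituting: PV = $1,800.00 / 0.0889
PV = $20,247.47

$20,247.47


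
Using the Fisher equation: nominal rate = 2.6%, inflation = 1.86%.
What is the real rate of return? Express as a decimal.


Formula: (1 + r_real) = (1 + r_nom) / (1 + inflation)
Substituting: (1 + r_real) = 1.026 / 1.0186
(1 + r_real) = 1.007265
r_real = 1.007265 - 1 = 0.007265

0.007265


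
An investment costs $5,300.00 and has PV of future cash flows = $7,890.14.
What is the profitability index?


Formula: PI = PV(cash flows) / initial investment
Substituting: PI = $7,890.14 / $5,300.00
PI = 1.4887

1.4887


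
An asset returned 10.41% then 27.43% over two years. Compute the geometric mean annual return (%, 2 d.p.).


Formula: Geometric mean = ((1+r1)*(1+r2))^(1/2) - 1
Product: (1 + 0.1041) * (1 + 0.2743) = 1.1041 * 1.2743 = 1.406955
Square root: 1.406955^0.5 = 1.186151
Geometric mean = 1.186151 - 1 = 0.186151
As percentage: 18.62%

18.62%


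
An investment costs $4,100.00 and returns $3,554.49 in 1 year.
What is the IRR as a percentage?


Formula: IRR = C1/C0 - 1
Substituting: IRR = $3,554.49 / $4,100.00 - 1
Ratio: 0.866949 - 1 = -0.133051
IRR = -13.3051%

-13.3051%


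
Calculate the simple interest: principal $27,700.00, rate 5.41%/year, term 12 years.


Formula: I = P * r * t
Substituting: I = $27,700.00 * 0.0541 * 12
Step: I = $27,700.00 * 0.6492
I = $17,982.84

$17,982.84


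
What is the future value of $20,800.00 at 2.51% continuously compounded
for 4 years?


Formula: FV = P * e^(r*t)
Exponent: r*t = 0.0251 * 4 = 0.1004
e^(0.1004) = 1.105613
FV = $20,800.00 * 1.105613 = $22,996.75

$22,996.75


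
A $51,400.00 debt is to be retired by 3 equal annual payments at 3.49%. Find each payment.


Formula: PMT = PV * r / (1 - (1+r)^(-n))
Denominator: 1 - (1 + 0.0349)^(-3) = 0.097796
Numerator: $51,400.00 * 0.0349 = 1793.86
PMT = 1793.86 / 0.097796 = $18,342.91

$18,342.91


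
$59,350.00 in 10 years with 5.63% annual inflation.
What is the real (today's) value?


Formula: Real value = nominal / (1 + inflation)^years
Price level: (1 + 0.0563)^10 = 1.72931
Real value = $59,350.00 / 1.72931 = $34,320.05

$34,320.05


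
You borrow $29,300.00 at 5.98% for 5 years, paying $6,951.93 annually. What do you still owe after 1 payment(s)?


Formula: Balance = PV*(1+r)^k - PMT*((1+r)^k - 1)/r
Growth: (1 + 0.0598)^1 = 1.0598
Accumulated factor: ((1+r)^k - 1)/r = 1.0
Balance = $29,300.00 * 1.0598 - $6,951.93 * 1.0
Balance = $24,100.21

$24,100.21


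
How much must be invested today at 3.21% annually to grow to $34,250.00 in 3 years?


Formula: PV = FV / (1 + r)^n
Substituting: PV = $34,250.00 / (1 + 0.0321)^3
Discount factor: (1.0321)^3 = 1.099424
PV = $34,250.00 / 1.099424 = $31,152.67

$31,152.67


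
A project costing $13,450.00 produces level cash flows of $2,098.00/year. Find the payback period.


Formula: Payback = investment / annual cash flow
Substituting: Payback = $13,450.00 / $2,098.00
Payback = 6.4109 years

6.4109 years


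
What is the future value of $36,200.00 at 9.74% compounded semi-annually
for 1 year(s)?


Formula: FV = P * (1 + r/m)^(m*t)
Period rate: r/m = 0.0974 / 2 = 0.0487
Total periods: m*t = 2 * 1 = 2
Growth factor: (1 + 0.0487)^2 = 1.099772
FV = $36,200.00 * 1.099772 = $39,811.74

$39,811.74


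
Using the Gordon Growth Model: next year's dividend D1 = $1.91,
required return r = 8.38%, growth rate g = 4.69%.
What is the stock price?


Formula: P = D1 / (r - g)
Spread: r - g = 0.0838 - 0.0469 = 0.0369
Substituting: P = $1.91 / 0.0369
P = $51.76

$51.76


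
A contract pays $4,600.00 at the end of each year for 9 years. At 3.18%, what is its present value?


Formula: PV = PMT * (1 - (1+r)^(-n)) / r
Discount factor: (1 + 0.0318)^(-9) = 0.754467
Bracket: 1 - 0.754467 = 0.245533
PV = $4,600.00 * 0.245533 / 0.0318 = $35,517.34

$35,517.34


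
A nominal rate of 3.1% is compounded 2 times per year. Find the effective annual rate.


Formula: EAR = (1 + r/m)^m - 1
Period rate: r/m = 0.031 / 2 = 0.0155
Compounding: (1 + 0.0155)^2 = 1.03124
EAR = 1.03124 - 1 = 0.03124

0.03124


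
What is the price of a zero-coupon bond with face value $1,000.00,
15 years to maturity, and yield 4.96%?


Formula: Price = FV / (1 + r)^n
Substituting: Price = $1,000.00 / (1 + 0.0496)^15
Discount factor: (1.0496)^15 = 2.06708
Price = $1,000.00 / 2.06708 = $483.77

$483.77


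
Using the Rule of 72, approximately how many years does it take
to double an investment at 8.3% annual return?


Formula: Years ≈ 72 / r
Substituting: Years ≈ 72 / 8.3
Years ≈ 8.7

8.7 years


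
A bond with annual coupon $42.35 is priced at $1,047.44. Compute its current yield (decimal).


Formula: Current yield = annual coupon / price
Substituting: CY = $42.35 / $1,047.44
CY = 0.040432

0.040432


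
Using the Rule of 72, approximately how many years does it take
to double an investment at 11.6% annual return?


Formula: Years ≈ 72 / r
Substituting: Years ≈ 72 / 11.6
Years ≈ 6.2

6.2 years


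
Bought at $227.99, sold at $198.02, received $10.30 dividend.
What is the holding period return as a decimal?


Formula: HPR = (P1 - P0 + D) / P0
Gain: $198.02 - $227.99 + $10.30 = -$19.67
HPR = -$19.67 / $227.99 = -0.0863

-0.0863


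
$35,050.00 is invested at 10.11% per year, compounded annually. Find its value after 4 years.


Formula: FV = P * (1 + r)^n
Substituting: FV = $35,050.00 * (1 + 0.1011)^4
Growth factor: (1.1011)^4 = 1.469965
FV = $35,050.00 * 1.469965 = $51,522.28

$51,522.28


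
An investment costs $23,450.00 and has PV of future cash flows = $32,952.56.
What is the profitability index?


Formula: PI = PV(cash flows) / initial investment
Substituting: PI = $32,952.56 / $23,450.00
PI = 1.4052

1.4052


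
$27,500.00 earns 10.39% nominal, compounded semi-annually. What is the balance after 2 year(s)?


Formula: FV = P * (1 + r/m)^(m*t)
Period rate: r/m = 0.1039 / 2 = 0.05195
Total periods: m*t = 2 * 2 = 4
Growth factor: (1 + 0.05195)^4 = 1.224561
FV = $27,500.00 * 1.224561 = $33,675.43

$33,675.43


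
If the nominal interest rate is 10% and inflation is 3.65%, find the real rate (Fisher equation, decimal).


Formula: (1 + r_real) = (1 + r_nom) / (1 + inflation)
Substituting: (1 + r_real) = 1.1 / 1.0365
(1 + r_real) = 1.061264
r_real = 1.061264 - 1 = 0.061264

0.061264


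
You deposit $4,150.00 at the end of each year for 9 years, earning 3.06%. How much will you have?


Formula: FV = PMT * ((1+r)^n - 1) / r
Growth factor: (1 + 0.0306)^9 = 1.31163
Numerator: 1.31163 - 1 = 0.31163
FV = $4,150.00 * 0.31163 / 0.0306 = $42,263.51

$42,263.51


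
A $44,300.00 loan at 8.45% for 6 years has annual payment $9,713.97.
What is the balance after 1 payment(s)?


Formula: Balance = PV*(1+r)^k - PMT*((1+r)^k - 1)/r
Growth: (1 + 0.0845)^1 = 1.0845
Accumulated factor: ((1+r)^k - 1)/r = 1.0
Balance = $44,300.00 * 1.0845 - $9,713.97 * 1.0
Balance = $38,329.38

$38,329.38


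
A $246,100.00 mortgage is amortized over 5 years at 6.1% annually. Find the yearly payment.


Formula: PMT = PV * r / (1 - (1+r)^(-n))
Denominator: 1 - (1 + 0.061)^(-5) = 0.256257
Numerator: $246,100.00 * 0.061 = 15012.1
PMT = 15012.1 / 0.256257 = $58,582.28

$58,582.28


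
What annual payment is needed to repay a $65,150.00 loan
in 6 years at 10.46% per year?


Formula: PMT = PV * r / (1 - (1+r)^(-n))
Denominator: 1 - (1 + 0.1046)^(-6) = 0.449484
Numerator: $65,150.00 * 0.1046 = 6814.69
PMT = 6814.69 / 0.449484 = $15,161.13

$15,161.13


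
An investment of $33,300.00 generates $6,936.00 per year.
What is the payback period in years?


Formula: Payback = investment / annual cash flow
Substituting: Payback = $33,300.00 / $6,936.00
Payback = 4.801 years

4.801 years


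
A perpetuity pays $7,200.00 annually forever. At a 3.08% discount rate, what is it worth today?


Formula: PV = C / r
Substituting: PV = $7,200.00 / 0.0308
PV = $233,766.23

$233,766.23


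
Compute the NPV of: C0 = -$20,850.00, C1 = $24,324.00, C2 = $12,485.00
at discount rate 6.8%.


Formula: NPV = C0 + C1/(1+r) + C2/(1+r)^2
Discount C1: $24,324.00 / (1 + 0.068) = $22,775.28
Discount C2: $12,485.00 / (1 + 0.068)^2 = $10,945.76
NPV = -$20,850.00 + $22,775.28 + $10,945.76 = $12,871.04

$12,871.04


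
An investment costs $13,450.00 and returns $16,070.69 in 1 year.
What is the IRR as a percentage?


Formula: IRR = C1/C0 - 1
Substituting: IRR = $16,070.69 / $13,450.00 - 1
Ratio: 1.194847 - 1 = 0.194847
IRR = 19.4847%

19.4847%


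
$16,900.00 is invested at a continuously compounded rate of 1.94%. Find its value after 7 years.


Formula: FV = P * e^(r*t)
Exponent: r*t = 0.0194 * 7 = 0.1358
e^(0.1358) = 1.145453
FV = $16,900.00 * 1.145453 = $19,358.15

$19,358.15


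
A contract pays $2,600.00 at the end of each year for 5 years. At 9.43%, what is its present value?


Formula: PV = PMT * (1 - (1+r)^(-n)) / r
Discount factor: (1 + 0.0943)^(-5) = 0.637262
Bracket: 1 - 0.637262 = 0.362738
PV = $2,600.00 * 0.362738 / 0.0943 = $10,001.26

$10,001.26


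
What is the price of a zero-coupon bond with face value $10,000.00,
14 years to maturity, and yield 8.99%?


Formula: Price = FV / (1 + r)^n
Substituting: Price = $10,000.00 / (1 + 0.0899)^14
Discount factor: (1.0899)^14 = 3.337437
Price = $10,000.00 / 3.337437 = $2,996.31

$2,996.31


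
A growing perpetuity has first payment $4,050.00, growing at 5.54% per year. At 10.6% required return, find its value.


Formula: PV = C / (r - g)
Spread: r - g = 0.106 - 0.0554 = 0.0506
Substituting: PV = $4,050.00 / 0.0506
PV = $80,039.53

$80,039.53


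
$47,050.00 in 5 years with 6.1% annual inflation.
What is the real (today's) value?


Formula: Real value = nominal / (1 + inflation)^years
Price level: (1 + 0.061)^5 = 1.34455
Real value = $47,050.00 / 1.34455 = $34,993.12

$34,993.12


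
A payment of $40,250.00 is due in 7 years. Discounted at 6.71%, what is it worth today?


Formula: PV = FV / (1 + r)^n
Substituting: PV = $40,250.00 / (1 + 0.0671)^7
Discount factor: (1.0671)^7 = 1.575563
PV = $40,250.00 / 1.575563 = $25,546.42

$25,546.42


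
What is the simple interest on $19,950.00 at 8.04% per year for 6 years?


Formula: I = P * r * t
Substituting: I = $19,950.00 * 0.0804 * 6
Step: I = $19,950.00 * 0.4824
I = $9,623.88

$9,623.88


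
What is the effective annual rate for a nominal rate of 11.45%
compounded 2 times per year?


Formula: EAR = (1 + r/m)^m - 1
Period rate: r/m = 0.1145 / 2 = 0.05725
Compounding: (1 + 0.05725)^2 = 1.117778
EAR = 1.117778 - 1 = 0.117778

0.117778


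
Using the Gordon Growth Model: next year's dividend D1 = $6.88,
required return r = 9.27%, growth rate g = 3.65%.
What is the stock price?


Formula: P = D1 / (r - g)
Spread: r - g = 0.0927 - 0.0365 = 0.0562
Substituting: P = $6.88 / 0.0562
P = $122.42

$122.42


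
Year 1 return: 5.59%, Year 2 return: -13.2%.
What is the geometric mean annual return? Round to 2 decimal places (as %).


Formula: Geometric mean = ((1+r1)*(1+r2))^(1/2) - 1
Product: (1 + 0.0559) * (1 + -0.132) = 1.0559 * 0.868 = 0.916521
Square root: 0.916521^0.5 = 0.957351
Geometric mean = 0.957351 - 1 = -0.042649
As percentage: -4.26%

-4.26%


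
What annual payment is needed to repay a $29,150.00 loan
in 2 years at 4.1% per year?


Formula: PMT = PV * r / (1 - (1+r)^(-n))
Denominator: 1 - (1 + 0.041)^(-2) = 0.077219
Numerator: $29,150.00 * 0.041 = 1195.15
PMT = 1195.15 / 0.077219 = $15,477.36

$15,477.36


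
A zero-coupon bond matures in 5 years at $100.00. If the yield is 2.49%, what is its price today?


Formula: Price = FV / (1 + r)^n
Substituting: Price = $100.00 / (1 + 0.0249)^5
Discount factor: (1.0249)^5 = 1.130856
Price = $100.00 / 1.130856 = $88.43

$88.43


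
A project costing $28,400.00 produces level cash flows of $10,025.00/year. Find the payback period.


Formula: Payback = investment / annual cash flow
Substituting: Payback = $28,400.00 / $10,025.00
Payback = 2.8329 years

2.8329 years


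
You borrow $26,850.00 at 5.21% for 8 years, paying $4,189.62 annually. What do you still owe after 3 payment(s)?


Formula: Balance = PV*(1+r)^k - PMT*((1+r)^k - 1)/r
Growth: (1 + 0.0521)^3 = 1.164585
Accumulated factor: ((1+r)^k - 1)/r = 3.159014
Balance = $26,850.00 * 1.164585 - $4,189.62 * 3.159014
Balance = $18,034.03

$18,034.03


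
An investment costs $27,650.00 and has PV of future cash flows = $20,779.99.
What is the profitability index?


Formula: PI = PV(cash flows) / initial investment
Substituting: PI = $20,779.99 / $27,650.00
PI = 0.7515

0.7515


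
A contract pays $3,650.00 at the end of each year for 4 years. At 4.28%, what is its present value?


Formula: PV = PMT * (1 - (1+r)^(-n)) / r
Discount factor: (1 + 0.0428)^(-4) = 0.84566
Bracket: 1 - 0.84566 = 0.15434
PV = $3,650.00 * 0.15434 / 0.0428 = $13,162.15

$13,162.15


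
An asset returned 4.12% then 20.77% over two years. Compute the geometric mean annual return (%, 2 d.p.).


Formula: Geometric mean = ((1+r1)*(1+r2))^(1/2) - 1
Product: (1 + 0.0412) * (1 + 0.2077) = 1.0412 * 1.2077 = 1.257457
Square root: 1.257457^0.5 = 1.121364
Geometric mean = 1.121364 - 1 = 0.121364
As percentage: 12.14%

12.14%


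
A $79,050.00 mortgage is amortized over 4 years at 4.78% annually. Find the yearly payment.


Formula: PMT = PV * r / (1 - (1+r)^(-n))
Denominator: 1 - (1 + 0.0478)^(-4) = 0.170366
Numerator: $79,050.00 * 0.0478 = 3778.59
PMT = 3778.59 / 0.170366 = $22,179.22

$22,179.22


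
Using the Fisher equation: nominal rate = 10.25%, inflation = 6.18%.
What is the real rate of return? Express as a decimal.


Formula: (1 + r_real) = (1 + r_nom) / (1 + inflation)
Substituting: (1 + r_real) = 1.1025 / 1.0618
(1 + r_real) = 1.038331
r_real = 1.038331 - 1 = 0.038331

0.038331


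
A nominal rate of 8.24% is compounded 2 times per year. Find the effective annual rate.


Formula: EAR = (1 + r/m)^m - 1
Period rate: r/m = 0.0824 / 2 = 0.0412
Compounding: (1 + 0.0412)^2 = 1.084097
EAR = 1.084097 - 1 = 0.084097

0.084097


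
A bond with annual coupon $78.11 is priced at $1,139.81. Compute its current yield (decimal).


Formula: Current yield = annual coupon / price
Substituting: CY = $78.11 / $1,139.81
CY = 0.068529

0.068529


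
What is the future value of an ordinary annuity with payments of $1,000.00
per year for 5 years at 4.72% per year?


Formula: FV = PMT * ((1+r)^n - 1) / r
Growth factor: (1 + 0.0472)^5 = 1.259355
Numerator: 1.259355 - 1 = 0.259355
FV = $1,000.00 * 0.259355 / 0.0472 = $5,494.81

$5,494.81


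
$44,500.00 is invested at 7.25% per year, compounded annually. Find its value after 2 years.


Formula: FV = P * (1 + r)^n
Substituting: FV = $44,500.00 * (1 + 0.0725)^2
Growth factor: (1.0725)^2 = 1.150256
FV = $44,500.00 * 1.150256 = $51,186.40

$51,186.40


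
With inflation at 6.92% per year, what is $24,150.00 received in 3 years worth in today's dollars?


Formula: Real value = nominal / (1 + inflation)^years
Price level: (1 + 0.0692)^3 = 1.222297
Real value = $24,150.00 / 1.222297 = $19,757.88

$19,757.88


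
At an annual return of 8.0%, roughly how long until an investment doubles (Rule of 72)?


Formula: Years ≈ 72 / r
Substituting: Years ≈ 72 / 8.0
Years ≈ 9.0

9.0 years


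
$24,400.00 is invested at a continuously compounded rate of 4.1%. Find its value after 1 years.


Formula: FV = P * e^(r*t)
Exponent: r*t = 0.041 * 1 = 0.041
e^(0.041) = 1.041852
FV = $24,400.00 * 1.041852 = $25,421.19

$25,421.19


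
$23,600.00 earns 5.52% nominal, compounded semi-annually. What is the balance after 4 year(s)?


Formula: FV = P * (1 + r/m)^(m*t)
Period rate: r/m = 0.0552 / 2 = 0.0276
Total periods: m*t = 2 * 4 = 8
Growth factor: (1 + 0.0276)^8 = 1.243348
FV = $23,600.00 * 1.243348 = $29,343.02

$29,343.02


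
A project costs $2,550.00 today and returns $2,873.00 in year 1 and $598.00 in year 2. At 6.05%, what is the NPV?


Formula: NPV = C0 + C1/(1+r) + C2/(1+r)^2
Discount C1: $2,873.00 / (1 + 0.0605) = $2,709.10
Discount C2: $598.00 / (1 + 0.0605)^2 = $531.72
NPV = -$2,550.00 + $2,709.10 + $531.72 = $690.82

$690.82


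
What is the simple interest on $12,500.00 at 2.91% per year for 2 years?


Formula: I = P * r * t
Substituting: I = $12,500.00 * 0.0291 * 2
Step: I = $12,500.00 * 0.0582
I = $727.50

$727.50


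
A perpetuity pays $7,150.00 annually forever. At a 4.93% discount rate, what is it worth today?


Formula: PV = C / r
Substituting: PV = $7,150.00 / 0.0493
PV = $145,030.43

$145,030.43


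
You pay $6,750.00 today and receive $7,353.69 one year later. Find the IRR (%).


Formula: IRR = C1/C0 - 1
Substituting: IRR = $7,353.69 / $6,750.00 - 1
Ratio: 1.089436 - 1 = 0.089436
IRR = 8.9436%

8.9436%


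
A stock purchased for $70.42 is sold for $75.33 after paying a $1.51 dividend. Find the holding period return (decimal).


Formula: HPR = (P1 - P0 + D) / P0
Gain: $75.33 - $70.42 + $1.51 = $6.42
HPR = $6.42 / $70.42 = 0.0912

0.0912


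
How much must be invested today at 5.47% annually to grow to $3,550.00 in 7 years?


Formula: PV = FV / (1 + r)^n
Substituting: PV = $3,550.00 / (1 + 0.0547)^7
Discount factor: (1.0547)^7 = 1.451786
PV = $3,550.00 / 1.451786 = $2,445.26

$2,445.26


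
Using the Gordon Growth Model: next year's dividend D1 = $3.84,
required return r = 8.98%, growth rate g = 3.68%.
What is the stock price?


Formula: P = D1 / (r - g)
Spread: r - g = 0.0898 - 0.0368 = 0.053
Substituting: P = $3.84 / 0.053
P = $72.45

$72.45


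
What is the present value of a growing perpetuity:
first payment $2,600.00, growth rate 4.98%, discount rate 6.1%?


Formula: PV = C / (r - g)
Spread: r - g = 0.061 - 0.0498 = 0.0112
Substituting: PV = $2,600.00 / 0.0112
PV = $232,142.86

$232,142.86


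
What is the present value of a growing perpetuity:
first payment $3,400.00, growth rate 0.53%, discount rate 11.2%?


Formula: PV = C / (r - g)
Spread: r - g = 0.112 - 0.0053 = 0.1067
Substituting: PV = $3,400.00 / 0.1067
PV = $31,865.04

$31,865.04


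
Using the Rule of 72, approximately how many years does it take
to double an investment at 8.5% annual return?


Formula: Years ≈ 72 / r
Substituting: Years ≈ 72 / 8.5
Years ≈ 8.5

8.5 years


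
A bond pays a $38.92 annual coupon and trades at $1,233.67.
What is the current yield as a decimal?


Formula: Current yield = annual coupon / price
Substituting: CY = $38.92 / $1,233.67
CY = 0.031548

0.031548


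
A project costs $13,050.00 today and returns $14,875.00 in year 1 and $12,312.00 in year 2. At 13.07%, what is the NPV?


Formula: NPV = C0 + C1/(1+r) + C2/(1+r)^2
Discount C1: $14,875.00 / (1 + 0.1307) = $13,155.57
Discount C2: $12,312.00 / (1 + 0.1307)^2 = $9,630.17
NPV = -$13,050.00 + $13,155.57 + $9,630.17 = $9,735.73

$9,735.73


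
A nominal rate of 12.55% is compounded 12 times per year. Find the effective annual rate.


Formula: EAR = (1 + r/m)^m - 1
Period rate: r/m = 0.1255 / 12 = 0.010458
Compounding: (1 + 0.010458)^12 = 1.132977
EAR = 1.132977 - 1 = 0.132977

0.132977


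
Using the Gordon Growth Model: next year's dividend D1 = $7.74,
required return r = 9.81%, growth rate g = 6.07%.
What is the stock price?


Formula: P = D1 / (r - g)
Spread: r - g = 0.0981 - 0.0607 = 0.0374
Substituting: P = $7.74 / 0.0374
P = $206.95

$206.95


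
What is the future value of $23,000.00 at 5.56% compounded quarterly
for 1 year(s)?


Formula: FV = P * (1 + r/m)^(m*t)
Period rate: r/m = 0.0556 / 4 = 0.0139
Total periods: m*t = 4 * 1 = 4
Growth factor: (1 + 0.0139)^4 = 1.05677
FV = $23,000.00 * 1.05677 = $24,305.71

$24,305.71


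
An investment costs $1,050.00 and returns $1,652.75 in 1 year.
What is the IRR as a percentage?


Formula: IRR = C1/C0 - 1
Substituting: IRR = $1,652.75 / $1,050.00 - 1
Ratio: 1.574048 - 1 = 0.574048
IRR = 57.4048%

57.4048%


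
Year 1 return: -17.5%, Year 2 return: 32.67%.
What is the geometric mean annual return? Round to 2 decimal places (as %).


Formula: Geometric mean = ((1+r1)*(1+r2))^(1/2) - 1
Product: (1 + -0.175) * (1 + 0.3267) = 0.825 * 1.3267 = 1.094528
Square root: 1.094528^0.5 = 1.046197
Geometric mean = 1.046197 - 1 = 0.046197
As percentage: 4.62%

4.62%


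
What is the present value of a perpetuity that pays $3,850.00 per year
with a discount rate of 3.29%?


Formula: PV = C / r
Substituting: PV = $3,850.00 / 0.0329
PV = $117,021.28

$117,021.28


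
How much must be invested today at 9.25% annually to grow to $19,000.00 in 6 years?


Formula: PV = FV / (1 + r)^n
Substituting: PV = $19,000.00 / (1 + 0.0925)^6
Discount factor: (1.0925)^6 = 1.700312
PV = $19,000.00 / 1.700312 = $11,174.42

$11,174.42


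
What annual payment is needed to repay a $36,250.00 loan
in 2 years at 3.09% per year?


Formula: PMT = PV * r / (1 - (1+r)^(-n))
Denominator: 1 - (1 + 0.0309)^(-2) = 0.059049
Numerator: $36,250.00 * 0.0309 = 1120.125
PMT = 1120.125 / 0.059049 = $18,969.35

$18,969.35


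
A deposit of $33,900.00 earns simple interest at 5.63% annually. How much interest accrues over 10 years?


Formula: I = P * r * t
Substituting: I = $33,900.00 * 0.0563 * 10
Step: I = $33,900.00 * 0.563
I = $19,085.70

$19,085.70


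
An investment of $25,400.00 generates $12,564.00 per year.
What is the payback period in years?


Formula: Payback = investment / annual cash flow
Substituting: Payback = $25,400.00 / $12,564.00
Payback = 2.0216 years

2.0216 years


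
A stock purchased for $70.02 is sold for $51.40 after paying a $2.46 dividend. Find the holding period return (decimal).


Formula: HPR = (P1 - P0 + D) / P0
Gain: $51.40 - $70.02 + $2.46 = -$16.16
HPR = -$16.16 / $70.02 = -0.2308

-0.2308


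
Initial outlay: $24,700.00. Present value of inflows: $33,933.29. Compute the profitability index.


Formula: PI = PV(cash flows) / initial investment
Substituting: PI = $33,933.29 / $24,700.00
PI = 1.3738

1.3738


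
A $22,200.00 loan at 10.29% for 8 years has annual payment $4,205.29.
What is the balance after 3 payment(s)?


Formula: Balance = PV*(1+r)^k - PMT*((1+r)^k - 1)/r
Growth: (1 + 0.1029)^3 = 1.341555
Accumulated factor: ((1+r)^k - 1)/r = 3.319288
Balance = $22,200.00 * 1.341555 - $4,205.29 * 3.319288
Balance = $15,823.95

$15,823.95


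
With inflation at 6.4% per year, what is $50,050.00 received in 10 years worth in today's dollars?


Formula: Real value = nominal / (1 + inflation)^years
Price level: (1 + 0.064)^10 = 1.859586
Real value = $50,050.00 / 1.859586 = $26,914.59

$26,914.59


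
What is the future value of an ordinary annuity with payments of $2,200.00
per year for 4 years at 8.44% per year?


Formula: FV = PMT * ((1+r)^n - 1) / r
Growth factor: (1 + 0.0844)^4 = 1.382796
Numerator: 1.382796 - 1 = 0.382796
FV = $2,200.00 * 0.382796 / 0.0844 = $9,978.09

$9,978.09


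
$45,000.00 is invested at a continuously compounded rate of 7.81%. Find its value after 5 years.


Formula: FV = P * e^(r*t)
Exponent: r*t = 0.0781 * 5 = 0.3905
e^(0.3905) = 1.477719
FV = $45,000.00 * 1.477719 = $66,497.38

$66,497.38


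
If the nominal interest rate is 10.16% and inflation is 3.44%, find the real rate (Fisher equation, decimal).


Formula: (1 + r_real) = (1 + r_nom) / (1 + inflation)
Substituting: (1 + r_real) = 1.1016 / 1.0344
(1 + r_real) = 1.064965
r_real = 1.064965 - 1 = 0.064965

0.064965


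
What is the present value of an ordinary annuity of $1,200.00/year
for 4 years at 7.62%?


Formula: PV = PMT * (1 - (1+r)^(-n)) / r
Discount factor: (1 + 0.0762)^(-4) = 0.745466
Bracket: 1 - 0.745466 = 0.254534
PV = $1,200.00 * 0.254534 / 0.0762 = $4,008.40

$4,008.40


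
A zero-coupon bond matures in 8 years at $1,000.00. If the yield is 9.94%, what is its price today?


Formula: Price = FV / (1 + r)^n
Substituting: Price = $1,000.00 / (1 + 0.0994)^8
Discount factor: (1.0994)^8 = 2.134253
Price = $1,000.00 / 2.134253 = $468.55

$468.55


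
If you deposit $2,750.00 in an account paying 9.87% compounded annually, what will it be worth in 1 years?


Formula: FV = P * (1 + r)^n
Substituting: FV = $2,750.00 * (1 + 0.0987)^1
Growth factor: (1.0987)^1 = 1.0987
FV = $2,750.00 * 1.0987 = $3,021.43

$3,021.43


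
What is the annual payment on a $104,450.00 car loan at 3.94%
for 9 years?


Formula: PMT = PV * r / (1 - (1+r)^(-n))
Denominator: 1 - (1 + 0.0394)^(-9) = 0.293755
Numerator: $104,450.00 * 0.0394 = 4115.33
PMT = 4115.33 / 0.293755 = $14,009.41

$14,009.41


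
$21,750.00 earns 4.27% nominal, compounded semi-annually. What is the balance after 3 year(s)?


Formula: FV = P * (1 + r/m)^(m*t)
Period rate: r/m = 0.0427 / 2 = 0.02135
Total periods: m*t = 2 * 3 = 6
Growth factor: (1 + 0.02135)^6 = 1.135135
FV = $21,750.00 * 1.135135 = $24,689.19

$24,689.19


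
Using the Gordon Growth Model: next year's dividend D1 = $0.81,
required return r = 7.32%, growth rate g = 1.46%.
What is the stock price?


Formula: P = D1 / (r - g)
Spread: r - g = 0.0732 - 0.0146 = 0.0586
Substituting: P = $0.81 / 0.0586
P = $13.82

$13.82


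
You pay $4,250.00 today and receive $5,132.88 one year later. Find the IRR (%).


Formula: IRR = C1/C0 - 1
Substituting: IRR = $5,132.88 / $4,250.00 - 1
Ratio: 1.207736 - 1 = 0.207736
IRR = 20.7736%

20.7736%


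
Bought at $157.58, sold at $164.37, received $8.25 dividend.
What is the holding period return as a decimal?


Formula: HPR = (P1 - P0 + D) / P0
Gain: $164.37 - $157.58 + $8.25 = $15.04
HPR = $15.04 / $157.58 = 0.0954

0.0954


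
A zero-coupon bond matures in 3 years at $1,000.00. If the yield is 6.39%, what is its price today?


Formula: Price = FV / (1 + r)^n
Substituting: Price = $1,000.00 / (1 + 0.0639)^3
Discount factor: (1.0639)^3 = 1.204211
Price = $1,000.00 / 1.204211 = $830.42

$830.42


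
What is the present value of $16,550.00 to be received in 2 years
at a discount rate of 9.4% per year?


Formula: PV = FV / (1 + r)^n
Substituting: PV = $16,550.00 / (1 + 0.094)^2
Discount factor: (1.094)^2 = 1.196836
PV = $16,550.00 / 1.196836 = $13,828.13

$13,828.13


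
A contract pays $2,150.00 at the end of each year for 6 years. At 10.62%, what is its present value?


Formula: PV = PMT * (1 - (1+r)^(-n)) / r
Discount factor: (1 + 0.1062)^(-6) = 0.545755
Bracket: 1 - 0.545755 = 0.454245
PV = $2,150.00 * 0.454245 / 0.1062 = $9,196.10

$9,196.10


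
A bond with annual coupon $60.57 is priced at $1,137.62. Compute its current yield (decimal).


Formula: Current yield = annual coupon / price
Substituting: CY = $60.57 / $1,137.62
CY = 0.053243

0.053243


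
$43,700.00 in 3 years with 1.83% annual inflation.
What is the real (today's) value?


Formula: Real value = nominal / (1 + inflation)^years
Price level: (1 + 0.0183)^3 = 1.055911
Real value = $43,700.00 / 1.055911 = $41,386.07

$41,386.07


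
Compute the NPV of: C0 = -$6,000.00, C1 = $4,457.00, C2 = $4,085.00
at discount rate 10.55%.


Formula: NPV = C0 + C1/(1+r) + C2/(1+r)^2
Discount C1: $4,457.00 / (1 + 0.1055) = $4,031.66
Discount C2: $4,085.00 / (1 + 0.1055)^2 = $3,342.52
NPV = -$6,000.00 + $4,031.66 + $3,342.52 = $1,374.18

$1,374.18


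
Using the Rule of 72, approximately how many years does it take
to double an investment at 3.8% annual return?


Formula: Years ≈ 72 / r
Substituting: Years ≈ 72 / 3.8
Years ≈ 18.9

18.9 years


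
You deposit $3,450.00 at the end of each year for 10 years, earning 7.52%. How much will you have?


Formula: FV = PMT * ((1+r)^n - 1) / r
Growth factor: (1 + 0.0752)^10 = 2.064869
Numerator: 2.064869 - 1 = 1.064869
FV = $3,450.00 * 1.064869 / 0.0752 = $48,853.71

$48,853.71


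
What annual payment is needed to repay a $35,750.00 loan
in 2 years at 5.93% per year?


Formula: PMT = PV * r / (1 - (1+r)^(-n))
Denominator: 1 - (1 + 0.0593)^(-2) = 0.108827
Numerator: $35,750.00 * 0.0593 = 2119.975
PMT = 2119.975 / 0.108827 = $19,480.24

$19,480.24


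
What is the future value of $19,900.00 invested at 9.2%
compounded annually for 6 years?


Formula: FV = P * (1 + r)^n
Substituting: FV = $19,900.00 * (1 + 0.092)^6
Growth factor: (1.092)^6 = 1.695649
FV = $19,900.00 * 1.695649 = $33,743.41

$33,743.41


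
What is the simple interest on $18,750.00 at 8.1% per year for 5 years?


Formula: I = P * r * t
Substituting: I = $18,750.00 * 0.081 * 5
Step: I = $18,750.00 * 0.405
I = $7,593.75

$7,593.75


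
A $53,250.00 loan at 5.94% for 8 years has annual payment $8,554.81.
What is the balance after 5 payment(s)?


Formula: Balance = PV*(1+r)^k - PMT*((1+r)^k - 1)/r
Growth: (1 + 0.0594)^5 = 1.334442
Accumulated factor: ((1+r)^k - 1)/r = 5.630344
Balance = $53,250.00 * 1.334442 - $8,554.81 * 5.630344
Balance = $22,892.54

$22,892.54


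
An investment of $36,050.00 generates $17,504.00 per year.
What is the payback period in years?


Formula: Payback = investment / annual cash flow
Substituting: Payback = $36,050.00 / $17,504.00
Payback = 2.0595 years

2.0595 years


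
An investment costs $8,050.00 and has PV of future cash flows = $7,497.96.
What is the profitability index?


Formula: PI = PV(cash flows) / initial investment
Substituting: PI = $7,497.96 / $8,050.00
PI = 0.9314

0.9314


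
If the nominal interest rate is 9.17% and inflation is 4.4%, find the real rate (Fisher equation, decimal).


Formula: (1 + r_real) = (1 + r_nom) / (1 + inflation)
Substituting: (1 + r_real) = 1.0917 / 1.044
(1 + r_real) = 1.04569
r_real = 1.04569 - 1 = 0.04569

0.04569


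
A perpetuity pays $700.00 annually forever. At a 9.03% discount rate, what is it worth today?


Formula: PV = C / r
Substituting: PV = $700.00 / 0.0903
PV = $7,751.94

$7,751.94


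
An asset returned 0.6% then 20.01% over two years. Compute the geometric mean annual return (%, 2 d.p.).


Formula: Geometric mean = ((1+r1)*(1+r2))^(1/2) - 1
Product: (1 + 0.006) * (1 + 0.2001) = 1.006 * 1.2001 = 1.207301
Square root: 1.207301^0.5 = 1.098772
Geometric mean = 1.098772 - 1 = 0.098772
As percentage: 9.88%

9.88%


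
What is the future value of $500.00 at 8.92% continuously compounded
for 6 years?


Formula: FV = P * e^(r*t)
Exponent: r*t = 0.0892 * 6 = 0.5352
e^(0.5352) = 1.70779
FV = $500.00 * 1.70779 = $853.89

$853.89


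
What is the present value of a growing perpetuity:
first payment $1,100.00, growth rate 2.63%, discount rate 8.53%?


Formula: PV = C / (r - g)
Spread: r - g = 0.0853 - 0.0263 = 0.059
Substituting: PV = $1,100.00 / 0.059
PV = $18,644.07

$18,644.07


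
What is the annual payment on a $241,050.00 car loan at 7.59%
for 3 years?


Formula: PMT = PV * r / (1 - (1+r)^(-n))
Denominator: 1 - (1 + 0.0759)^(-3) = 0.197058
Numerator: $241,050.00 * 0.0759 = 18295.695
PMT = 18295.695 / 0.197058 = $92,844.30

$92,844.30


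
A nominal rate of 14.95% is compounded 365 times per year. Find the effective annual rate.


Formula: EAR = (1 + r/m)^m - 1
Period rate: r/m = 0.1495 / 365 = 0.00041
Compounding: (1 + 0.00041)^365 = 1.161218
EAR = 1.161218 - 1 = 0.161218

0.161218


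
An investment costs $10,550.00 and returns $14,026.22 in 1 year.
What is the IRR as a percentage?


Formula: IRR = C1/C0 - 1
Substituting: IRR = $14,026.22 / $10,550.00 - 1
Ratio: 1.3295 - 1 = 0.3295
IRR = 32.95%

32.95%


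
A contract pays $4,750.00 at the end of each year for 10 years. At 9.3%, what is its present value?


Formula: PV = PMT * (1 - (1+r)^(-n)) / r
Discount factor: (1 + 0.093)^(-10) = 0.410959
Bracket: 1 - 0.410959 = 0.589041
PV = $4,750.00 * 0.589041 / 0.093 = $30,085.43

$30,085.43


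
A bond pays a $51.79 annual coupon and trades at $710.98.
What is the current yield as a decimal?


Formula: Current yield = annual coupon / price
Substituting: CY = $51.79 / $710.98
CY = 0.072843

0.072843


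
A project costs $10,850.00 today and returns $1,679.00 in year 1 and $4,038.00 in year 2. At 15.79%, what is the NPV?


Formula: NPV = C0 + C1/(1+r) + C2/(1+r)^2
Discount C1: $1,679.00 / (1 + 0.1579) = $1,450.04
Discount C2: $4,038.00 / (1 + 0.1579)^2 = $3,011.79
NPV = -$10,850.00 + $1,450.04 + $3,011.79 = -$6,388.17

-$6,388.17


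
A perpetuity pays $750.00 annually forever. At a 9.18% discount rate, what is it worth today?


Formula: PV = C / r
Substituting: PV = $750.00 / 0.0918
PV = $8,169.93

$8,169.93


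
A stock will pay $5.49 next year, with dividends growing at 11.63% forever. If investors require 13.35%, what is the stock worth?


Formula: P = D1 / (r - g)
Spread: r - g = 0.1335 - 0.1163 = 0.0172
Substituting: P = $5.49 / 0.0172
P = $319.19

$319.19


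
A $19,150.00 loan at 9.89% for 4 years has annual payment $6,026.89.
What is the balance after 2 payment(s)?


Formula: Balance = PV*(1+r)^k - PMT*((1+r)^k - 1)/r
Growth: (1 + 0.0989)^2 = 1.207581
Accumulated factor: ((1+r)^k - 1)/r = 2.0989
Balance = $19,150.00 * 1.207581 - $6,026.89 * 2.0989
Balance = $10,475.34

$10,475.34


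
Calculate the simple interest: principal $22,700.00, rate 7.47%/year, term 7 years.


Formula: I = P * r * t
Substituting: I = $22,700.00 * 0.0747 * 7
Step: I = $22,700.00 * 0.5229
I = $11,869.83

$11,869.83
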